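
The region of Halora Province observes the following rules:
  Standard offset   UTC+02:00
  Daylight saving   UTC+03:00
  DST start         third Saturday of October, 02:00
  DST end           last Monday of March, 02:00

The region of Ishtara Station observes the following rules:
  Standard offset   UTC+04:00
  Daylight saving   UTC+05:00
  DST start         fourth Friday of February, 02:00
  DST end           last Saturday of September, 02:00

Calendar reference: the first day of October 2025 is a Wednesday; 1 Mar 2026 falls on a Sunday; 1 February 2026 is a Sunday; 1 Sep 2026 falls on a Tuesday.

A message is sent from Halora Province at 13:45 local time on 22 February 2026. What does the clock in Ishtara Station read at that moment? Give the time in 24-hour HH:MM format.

14:45

1 October 2025 is a Wednesday, so the first Saturday is October 4 and the third is October 18.
1 March 2026 is a Sunday, so Mondays fall on 2, 9, 16, 23, 30; the last is March 30.
Daylight saving runs 18 October 2025 – 30 March 2026; 22 February 2026 is inside that window, so Halora Province is at UTC+03:00.
13:45 Halora Province − 3h = 10:45 UTC.
1 February 2026 is a Sunday, so the first Friday is February 6 and the fourth is February 27.
1 September 2026 is a Tuesday, so Saturdays fall on 5, 12, 19, 26; the last is September 26.
At the standard offset (UTC+04:00), 10:45 UTC + 4h = 14:45 Ishtara Station standard time.
The standard-time date in Ishtara Station, 22 February 2026, is outside the daylight-saving period (27 February – 26 September), so Ishtara Station is on standard time, UTC+04:00.
10:45 UTC + 4h = 14:45 Ishtara Station.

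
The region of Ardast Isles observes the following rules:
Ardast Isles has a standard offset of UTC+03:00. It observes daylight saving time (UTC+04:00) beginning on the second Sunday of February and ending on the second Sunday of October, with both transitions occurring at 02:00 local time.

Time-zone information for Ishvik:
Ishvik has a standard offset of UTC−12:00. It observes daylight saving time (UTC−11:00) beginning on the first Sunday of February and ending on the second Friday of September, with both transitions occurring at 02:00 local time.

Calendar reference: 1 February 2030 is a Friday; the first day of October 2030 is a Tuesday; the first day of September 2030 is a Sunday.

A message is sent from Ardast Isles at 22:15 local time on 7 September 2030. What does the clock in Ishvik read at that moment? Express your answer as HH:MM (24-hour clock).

07:15

1 February 2030 is a Friday, so the first Sunday is February 3 and the second is February 10.
1 October 2030 is a Tuesday, so the first Sunday is October 6 and the second is October 13.
7 September 2030 lies within the daylight-saving period (10 February – 13 October), so Ardast Isles is on daylight time, UTC+04:00.
22:15 Ardast Isles − 4h = 18:15 UTC.
1 February 2030 is a Friday, so the first Sunday is February 3.
1 September 2030 is a Sunday, so the first Friday is September 6 and the second is September 13.
At the standard offset (UTC−12:00), 18:15 UTC − 12h = 06:15 Ishvik standard time.
The standard-time date in Ishvik, 7 September 2030, lies within the daylight-saving period (3 February – 13 September), so Ishvik is on daylight time, UTC−11:00.
18:15 UTC − 11h = 07:15 Ishvik.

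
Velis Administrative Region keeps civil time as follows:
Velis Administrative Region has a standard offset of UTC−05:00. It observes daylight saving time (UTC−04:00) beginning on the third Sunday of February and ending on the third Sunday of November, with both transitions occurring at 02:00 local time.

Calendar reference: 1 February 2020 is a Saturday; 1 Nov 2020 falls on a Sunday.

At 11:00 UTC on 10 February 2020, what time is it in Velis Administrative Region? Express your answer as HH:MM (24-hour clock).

1 February 2020 is a Saturday, so the first Sunday is February 2 and the third is February 16.
1 November 2020 is a Sunday, so the first Sunday is November 1 and the third is November 15.
At the standard offset (UTC−05:00), 11:00 UTC − 5h = 06:00 Velis Administrative Region standard time.
The standard-time date in Velis Administrative Region, 10 February 2020, is outside the daylight-saving period (16 February – 15 November), so Velis Administrative Region is on standard time, UTC−05:00.
11:00 UTC − 5h = 06:00 local.

06:00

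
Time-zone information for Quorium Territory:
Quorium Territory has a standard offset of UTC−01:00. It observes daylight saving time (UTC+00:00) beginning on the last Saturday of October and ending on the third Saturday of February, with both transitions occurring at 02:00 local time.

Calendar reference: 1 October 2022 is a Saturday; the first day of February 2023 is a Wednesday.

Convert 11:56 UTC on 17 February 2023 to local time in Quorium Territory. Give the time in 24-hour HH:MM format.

11:56

1 October 2022 is a Saturday, so Saturdays fall on 1, 8, 15, 22, 29; the last is October 29.
1 February 2023 is a Wednesday, so the first Saturday is February 4 and the third is February 18.
At the standard offset (UTC−01:00), 11:56 UTC − 1h = 10:56 Quorium Territory standard time.
The standard-time date in Quorium Territory, 17 February 2023, lies within the daylight-saving period (29 October 2022 – 18 February 2023), so Quorium Territory is on daylight time, UTC+00:00.
11:56 UTC + 0h = 11:56 local.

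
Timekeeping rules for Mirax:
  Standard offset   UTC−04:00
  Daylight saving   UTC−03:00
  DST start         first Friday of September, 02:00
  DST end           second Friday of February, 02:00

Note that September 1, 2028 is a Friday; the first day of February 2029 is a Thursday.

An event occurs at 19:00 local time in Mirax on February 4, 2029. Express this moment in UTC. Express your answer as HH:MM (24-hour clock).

22:00

1 September 2028 is a Friday, so the first Friday is September 1.
1 February 2029 is a Thursday, so the first Friday is February 2 and the second is February 9.
February 4, 2029 lies within the daylight-saving period (1 September 2028 – 9 February 2029), so Mirax is on daylight time, UTC−03:00.
19:00 local + 3h = 22:00 UTC.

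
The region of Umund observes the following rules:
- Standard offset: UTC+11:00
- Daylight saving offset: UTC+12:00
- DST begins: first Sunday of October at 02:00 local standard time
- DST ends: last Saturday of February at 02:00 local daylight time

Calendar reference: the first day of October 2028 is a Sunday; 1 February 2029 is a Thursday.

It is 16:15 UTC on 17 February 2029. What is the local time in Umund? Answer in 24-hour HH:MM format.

1 October 2028 is a Sunday, so the first Sunday is October 1.
1 February 2029 is a Thursday, so Saturdays fall on 3, 10, 17, 24; the last is February 24.
At the standard offset (UTC+11:00), 16:15 UTC + 11h = 03:15 Umund standard time (rolling into the next day, 18 February 2029).
The standard-time date in Umund, 18 February 2029, lies within the daylight-saving period (1 October 2028 – 24 February 2029), so Umund is on daylight time, UTC+12:00.
16:15 UTC + 12h = 04:15 local (rolling into the next day, 18 February 2029).

04:15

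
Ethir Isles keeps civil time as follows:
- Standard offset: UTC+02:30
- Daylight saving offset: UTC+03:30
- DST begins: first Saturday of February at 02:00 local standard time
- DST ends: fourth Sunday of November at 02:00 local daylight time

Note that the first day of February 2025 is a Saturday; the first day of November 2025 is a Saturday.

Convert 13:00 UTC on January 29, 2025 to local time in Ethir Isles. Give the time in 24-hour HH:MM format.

1 February 2025 is a Saturday, so the first Saturday is February 1.
1 November 2025 is a Saturday, so the first Sunday is November 2 and the fourth is November 23.
At the standard offset (UTC+02:30), 13:00 UTC + 2h30m = 15:30 Ethir Isles standard time.
The standard-time date in Ethir Isles, January 29, 2025, does not fall between 1 February and 23 November, so daylight saving is not in effect and Ethir Isles is at UTC+02:30.
13:00 UTC + 2h30m = 15:30 local.

15:30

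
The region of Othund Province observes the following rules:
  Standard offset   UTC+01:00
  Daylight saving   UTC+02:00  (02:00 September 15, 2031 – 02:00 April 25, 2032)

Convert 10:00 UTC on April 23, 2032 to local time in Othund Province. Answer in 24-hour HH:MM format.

12:00

At the standard offset (UTC+01:00), 10:00 UTC + 1h = 11:00 Othund Province standard time.
Daylight saving runs 15 September 2031 – 25 April 2032; the standard-time date in Othund Province, April 23, 2032, is inside that window, so Othund Province is at UTC+02:00.
10:00 UTC + 2h = 12:00 local.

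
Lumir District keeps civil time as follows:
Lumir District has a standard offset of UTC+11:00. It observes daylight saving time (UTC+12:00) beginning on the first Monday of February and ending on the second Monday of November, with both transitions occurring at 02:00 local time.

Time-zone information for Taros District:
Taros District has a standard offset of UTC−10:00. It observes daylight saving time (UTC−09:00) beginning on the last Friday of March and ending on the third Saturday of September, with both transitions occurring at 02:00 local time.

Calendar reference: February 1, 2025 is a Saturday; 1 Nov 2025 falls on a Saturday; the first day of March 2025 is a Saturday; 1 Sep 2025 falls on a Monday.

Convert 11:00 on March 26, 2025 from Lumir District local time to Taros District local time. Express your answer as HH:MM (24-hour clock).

1 February 2025 is a Saturday, so the first Monday is February 3.
1 November 2025 is a Saturday, so the first Monday is November 3 and the second is November 10.
Daylight saving runs 3 February – 10 November; March 26, 2025 is inside that window, so Lumir District is at UTC+12:00.
11:00 Lumir District − 12h = 23:00 UTC (rolling into the previous day, 25 March 2025).
1 March 2025 is a Saturday, so Fridays fall on 7, 14, 21, 28; the last is March 28.
1 September 2025 is a Monday, so the first Saturday is September 6 and the third is September 20.
At the standard offset (UTC−10:00), 23:00 UTC − 10h = 13:00 Taros District standard time.
The standard-time date in Taros District, March 25, 2025, does not fall between 28 March and 20 September, so daylight saving is not in effect and Taros District is at UTC−10:00.
23:00 UTC − 10h = 13:00 Taros District.

13:00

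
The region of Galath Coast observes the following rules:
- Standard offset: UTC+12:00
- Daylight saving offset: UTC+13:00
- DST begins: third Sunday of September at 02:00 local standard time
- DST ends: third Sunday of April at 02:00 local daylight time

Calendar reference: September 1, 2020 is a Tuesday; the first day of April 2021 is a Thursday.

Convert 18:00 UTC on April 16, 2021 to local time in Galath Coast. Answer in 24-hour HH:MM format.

1 September 2020 is a Tuesday, so the first Sunday is September 6 and the third is September 20.
1 April 2021 is a Thursday, so the first Sunday is April 4 and the third is April 18.
At the standard offset (UTC+12:00), 18:00 UTC + 12h = 06:00 Galath Coast standard time (rolling into the next day, 17 April 2021).
Daylight saving runs 20 September 2020 – 18 April 2021; the standard-time date in Galath Coast, April 17, 2021, is inside that window, so Galath Coast is at UTC+13:00.
18:00 UTC + 13h = 07:00 local (rolling into the next day, 17 April 2021).

07:00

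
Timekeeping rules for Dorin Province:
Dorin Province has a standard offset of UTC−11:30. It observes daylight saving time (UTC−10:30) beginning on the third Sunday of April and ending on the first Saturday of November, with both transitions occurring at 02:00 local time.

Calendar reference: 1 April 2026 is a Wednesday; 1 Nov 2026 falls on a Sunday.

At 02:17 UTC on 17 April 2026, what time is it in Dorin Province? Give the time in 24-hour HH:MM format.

14:47

1 April 2026 is a Wednesday, so the first Sunday is April 5 and the third is April 19.
1 November 2026 is a Sunday, so the first Saturday is November 7.
At the standard offset (UTC−11:30), 02:17 UTC − 11h30m = 14:47 Dorin Province standard time (rolling into the previous day, 16 April 2026).
Daylight saving runs 19 April – 7 November; the standard-time date in Dorin Province, 16 April 2026, is outside that window, so Dorin Province is on standard time at UTC−11:30.
02:17 UTC − 11h30m = 14:47 local (rolling into the previous day, 16 April 2026).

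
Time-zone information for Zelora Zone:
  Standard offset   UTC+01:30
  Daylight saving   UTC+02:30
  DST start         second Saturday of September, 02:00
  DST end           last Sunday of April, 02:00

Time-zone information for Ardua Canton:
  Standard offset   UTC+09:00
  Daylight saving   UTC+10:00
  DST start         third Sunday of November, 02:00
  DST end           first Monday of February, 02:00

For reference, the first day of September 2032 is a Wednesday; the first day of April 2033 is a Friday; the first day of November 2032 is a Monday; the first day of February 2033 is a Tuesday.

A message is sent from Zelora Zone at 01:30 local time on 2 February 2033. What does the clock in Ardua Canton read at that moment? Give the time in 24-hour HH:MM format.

1 September 2032 is a Wednesday, so the first Saturday is September 4 and the second is September 11.
1 April 2033 is a Friday, so Sundays fall on 3, 10, 17, 24; the last is April 24.
Daylight saving runs 11 September 2032 – 24 April 2033; 2 February 2033 is inside that window, so Zelora Zone is at UTC+02:30.
01:30 Zelora Zone − 2h30m = 23:00 UTC (rolling into the previous day, 1 February 2033).
1 November 2032 is a Monday, so the first Sunday is November 7 and the third is November 21.
1 February 2033 is a Tuesday, so the first Monday is February 7.
At the standard offset (UTC+09:00), 23:00 UTC + 9h = 08:00 Ardua Canton standard time (rolling into the next day, 2 February 2033).
Daylight saving runs 21 November 2032 – 7 February 2033; the standard-time date in Ardua Canton, 2 February 2033, is inside that window, so Ardua Canton is at UTC+10:00.
23:00 UTC + 10h = 09:00 Ardua Canton (rolling into the next day, 2 February 2033).

09:00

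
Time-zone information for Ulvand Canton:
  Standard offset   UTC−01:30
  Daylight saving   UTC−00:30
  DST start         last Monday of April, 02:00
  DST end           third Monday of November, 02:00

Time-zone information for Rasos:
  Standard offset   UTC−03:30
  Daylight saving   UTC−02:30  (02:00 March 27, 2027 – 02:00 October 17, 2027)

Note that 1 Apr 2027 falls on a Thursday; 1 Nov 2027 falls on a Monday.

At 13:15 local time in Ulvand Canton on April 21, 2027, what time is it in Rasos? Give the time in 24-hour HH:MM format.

12:15

1 April 2027 is a Thursday, so Mondays fall on 5, 12, 19, 26; the last is April 26.
1 November 2027 is a Monday, so the first Monday is November 1 and the third is November 15.
April 21, 2027 is outside the daylight-saving period (26 April – 15 November), so Ulvand Canton is on standard time, UTC−01:30.
13:15 Ulvand Canton + 1h30m = 14:45 UTC.
At the standard offset (UTC−03:30), 14:45 UTC − 3h30m = 11:15 Rasos standard time.
The standard-time date in Rasos, April 21, 2027, falls between 27 March and 17 October, so daylight saving is in effect and Rasos is at UTC−02:30.
14:45 UTC − 2h30m = 12:15 Rasos.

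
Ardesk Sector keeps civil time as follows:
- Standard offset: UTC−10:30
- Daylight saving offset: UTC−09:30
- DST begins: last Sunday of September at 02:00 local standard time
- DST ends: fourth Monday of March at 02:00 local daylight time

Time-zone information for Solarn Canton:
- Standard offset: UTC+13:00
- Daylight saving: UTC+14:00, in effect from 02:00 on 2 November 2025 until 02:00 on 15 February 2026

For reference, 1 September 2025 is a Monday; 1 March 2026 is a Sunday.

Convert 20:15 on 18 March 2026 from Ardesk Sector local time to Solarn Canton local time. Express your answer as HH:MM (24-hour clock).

18:45

1 September 2025 is a Monday, so Sundays fall on 7, 14, 21, 28; the last is September 28.
1 March 2026 is a Sunday, so the first Monday is March 2 and the fourth is March 23.
Daylight saving runs 28 September 2025 – 23 March 2026; 18 March 2026 is inside that window, so Ardesk Sector is at UTC−09:30.
20:15 Ardesk Sector + 9h30m = 05:45 UTC (rolling into the next day, 19 March 2026).
At the standard offset (UTC+13:00), 05:45 UTC + 13h = 18:45 Solarn Canton standard time.
Daylight saving runs 2 November 2025 – 15 February 2026; the standard-time date in Solarn Canton, 19 March 2026, is outside that window, so Solarn Canton is on standard time at UTC+13:00.
05:45 UTC + 13h = 18:45 Solarn Canton.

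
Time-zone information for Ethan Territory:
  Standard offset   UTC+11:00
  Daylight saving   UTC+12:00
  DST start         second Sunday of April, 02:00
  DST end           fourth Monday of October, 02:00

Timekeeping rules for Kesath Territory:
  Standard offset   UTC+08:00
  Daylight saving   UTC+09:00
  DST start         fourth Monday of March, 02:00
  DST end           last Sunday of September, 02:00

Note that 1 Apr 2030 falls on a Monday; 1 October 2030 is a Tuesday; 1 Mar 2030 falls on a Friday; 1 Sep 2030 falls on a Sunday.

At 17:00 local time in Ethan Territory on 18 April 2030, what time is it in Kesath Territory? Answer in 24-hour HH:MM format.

14:00

1 April 2030 is a Monday, so the first Sunday is April 7 and the second is April 14.
1 October 2030 is a Tuesday, so the first Monday is October 7 and the fourth is October 28.
Daylight saving runs 14 April – 28 October; 18 April 2030 is inside that window, so Ethan Territory is at UTC+12:00.
17:00 Ethan Territory − 12h = 05:00 UTC.
1 March 2030 is a Friday, so the first Monday is March 4 and the fourth is March 25.
1 September 2030 is a Sunday, so Sundays fall on 1, 8, 15, 22, 29; the last is September 29.
At the standard offset (UTC+08:00), 05:00 UTC + 8h = 13:00 Kesath Territory standard time.
Daylight saving runs 25 March – 29 September; the standard-time date in Kesath Territory, 18 April 2030, is inside that window, so Kesath Territory is at UTC+09:00.
05:00 UTC + 9h = 14:00 Kesath Territory.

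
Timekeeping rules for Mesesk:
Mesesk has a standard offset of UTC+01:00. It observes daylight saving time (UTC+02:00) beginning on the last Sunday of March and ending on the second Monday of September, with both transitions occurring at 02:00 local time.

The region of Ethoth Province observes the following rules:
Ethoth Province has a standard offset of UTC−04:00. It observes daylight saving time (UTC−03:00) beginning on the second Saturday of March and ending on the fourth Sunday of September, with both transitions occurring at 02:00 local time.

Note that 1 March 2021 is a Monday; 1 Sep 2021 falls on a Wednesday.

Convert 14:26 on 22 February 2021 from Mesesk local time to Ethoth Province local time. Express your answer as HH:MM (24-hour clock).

1 March 2021 is a Monday, so Sundays fall on 7, 14, 21, 28; the last is March 28.
1 September 2021 is a Wednesday, so the first Monday is September 6 and the second is September 13.
22 February 2021 does not fall between 28 March and 13 September, so daylight saving is not in effect and Mesesk is at UTC+01:00.
14:26 Mesesk − 1h = 13:26 UTC.
1 March 2021 is a Monday, so the first Saturday is March 6 and the second is March 13.
1 September 2021 is a Wednesday, so the first Sunday is September 5 and the fourth is September 26.
At the standard offset (UTC−04:00), 13:26 UTC − 4h = 09:26 Ethoth Province standard time.
Daylight saving runs 13 March – 26 September; the standard-time date in Ethoth Province, 22 February 2021, is outside that window, so Ethoth Province is on standard time at UTC−04:00.
13:26 UTC − 4h = 09:26 Ethoth Province.

09:26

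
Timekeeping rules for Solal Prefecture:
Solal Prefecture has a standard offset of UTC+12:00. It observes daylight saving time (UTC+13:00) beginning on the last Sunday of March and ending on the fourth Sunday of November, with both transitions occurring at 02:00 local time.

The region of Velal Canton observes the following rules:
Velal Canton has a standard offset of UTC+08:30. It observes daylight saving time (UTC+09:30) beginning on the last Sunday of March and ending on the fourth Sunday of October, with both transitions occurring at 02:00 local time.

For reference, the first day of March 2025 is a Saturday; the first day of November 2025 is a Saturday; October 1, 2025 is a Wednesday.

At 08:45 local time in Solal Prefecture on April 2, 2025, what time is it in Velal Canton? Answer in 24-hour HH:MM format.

05:15

1 March 2025 is a Saturday, so Sundays fall on 2, 9, 16, 23, 30; the last is March 30.
1 November 2025 is a Saturday, so the first Sunday is November 2 and the fourth is November 23.
April 2, 2025 falls between 30 March and 23 November, so daylight saving is in effect and Solal Prefecture is at UTC+13:00.
08:45 Solal Prefecture − 13h = 19:45 UTC (rolling into the previous day, 1 April 2025).
1 March 2025 is a Saturday, so Sundays fall on 2, 9, 16, 23, 30; the last is March 30.
1 October 2025 is a Wednesday, so the first Sunday is October 5 and the fourth is October 26.
At the standard offset (UTC+08:30), 19:45 UTC + 8h30m = 04:15 Velal Canton standard time (rolling into the next day, 2 April 2025).
The standard-time date in Velal Canton, April 2, 2025, falls between 30 March and 26 October, so daylight saving is in effect and Velal Canton is at UTC+09:30.
19:45 UTC + 9h30m = 05:15 Velal Canton (rolling into the next day, 2 April 2025).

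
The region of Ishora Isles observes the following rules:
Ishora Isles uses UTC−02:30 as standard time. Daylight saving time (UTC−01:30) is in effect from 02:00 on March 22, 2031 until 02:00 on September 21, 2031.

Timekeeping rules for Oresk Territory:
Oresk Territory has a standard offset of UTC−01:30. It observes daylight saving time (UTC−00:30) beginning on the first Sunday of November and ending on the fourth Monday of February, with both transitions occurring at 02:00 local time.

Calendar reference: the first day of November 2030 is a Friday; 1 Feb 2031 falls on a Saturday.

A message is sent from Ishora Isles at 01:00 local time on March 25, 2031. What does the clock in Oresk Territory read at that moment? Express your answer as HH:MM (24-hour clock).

01:00

Daylight saving runs 22 March – 21 September; March 25, 2031 is inside that window, so Ishora Isles is at UTC−01:30.
01:00 Ishora Isles + 1h30m = 02:30 UTC.
1 November 2030 is a Friday, so the first Sunday is November 3.
1 February 2031 is a Saturday, so the first Monday is February 3 and the fourth is February 24.
At the standard offset (UTC−01:30), 02:30 UTC − 1h30m = 01:00 Oresk Territory standard time.
Daylight saving runs 3 November 2030 – 24 February 2031; the standard-time date in Oresk Territory, March 25, 2031, is outside that window, so Oresk Territory is on standard time at UTC−01:30.
02:30 UTC − 1h30m = 01:00 Oresk Territory.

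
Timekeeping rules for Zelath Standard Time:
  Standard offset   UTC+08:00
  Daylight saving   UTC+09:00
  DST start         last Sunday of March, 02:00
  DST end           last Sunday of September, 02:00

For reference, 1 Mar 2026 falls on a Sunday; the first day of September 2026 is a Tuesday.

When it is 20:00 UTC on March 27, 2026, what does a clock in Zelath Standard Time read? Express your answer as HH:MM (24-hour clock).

1 March 2026 is a Sunday, so Sundays fall on 1, 8, 15, 22, 29; the last is March 29.
1 September 2026 is a Tuesday, so Sundays fall on 6, 13, 20, 27; the last is September 27.
At the standard offset (UTC+08:00), 20:00 UTC + 8h = 04:00 Zelath Standard Time standard time (rolling into the next day, 28 March 2026).
The standard-time date in Zelath Standard Time, March 28, 2026, is outside the daylight-saving period (29 March – 27 September), so Zelath Standard Time is on standard time, UTC+08:00.
20:00 UTC + 8h = 04:00 local (rolling into the next day, 28 March 2026).

04:00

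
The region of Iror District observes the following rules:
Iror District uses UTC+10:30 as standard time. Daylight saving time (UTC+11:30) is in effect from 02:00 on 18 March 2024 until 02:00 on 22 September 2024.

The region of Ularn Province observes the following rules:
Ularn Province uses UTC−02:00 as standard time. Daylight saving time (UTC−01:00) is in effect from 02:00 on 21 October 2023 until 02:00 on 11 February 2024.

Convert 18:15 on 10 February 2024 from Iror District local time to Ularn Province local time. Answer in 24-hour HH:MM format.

06:45

10 February 2024 is outside the daylight-saving period (18 March – 22 September), so Iror District is on standard time, UTC+10:30.
18:15 Iror District − 10h30m = 07:45 UTC.
At the standard offset (UTC−02:00), 07:45 UTC − 2h = 05:45 Ularn Province standard time.
The standard-time date in Ularn Province, 10 February 2024, lies within the daylight-saving period (21 October 2023 – 11 February 2024), so Ularn Province is on daylight time, UTC−01:00.
07:45 UTC − 1h = 06:45 Ularn Province.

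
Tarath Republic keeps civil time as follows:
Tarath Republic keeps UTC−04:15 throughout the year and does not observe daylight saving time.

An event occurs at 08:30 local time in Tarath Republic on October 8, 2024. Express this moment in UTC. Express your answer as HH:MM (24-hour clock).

12:45

Tarath Republic has no daylight saving, so its offset is UTC−04:15 year-round.
08:30 local + 4h15m = 12:45 UTC.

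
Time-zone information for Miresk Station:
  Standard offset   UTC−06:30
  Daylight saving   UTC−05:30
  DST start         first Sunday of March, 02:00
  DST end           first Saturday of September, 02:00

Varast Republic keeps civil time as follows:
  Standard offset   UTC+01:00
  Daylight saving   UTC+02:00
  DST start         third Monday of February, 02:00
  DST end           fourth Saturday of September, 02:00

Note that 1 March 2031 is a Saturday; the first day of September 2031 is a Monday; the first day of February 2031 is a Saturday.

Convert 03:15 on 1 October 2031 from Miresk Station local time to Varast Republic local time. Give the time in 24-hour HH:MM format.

1 March 2031 is a Saturday, so the first Sunday is March 2.
1 September 2031 is a Monday, so the first Saturday is September 6.
1 October 2031 does not fall between 2 March and 6 September, so daylight saving is not in effect and Miresk Station is at UTC−06:30.
03:15 Miresk Station + 6h30m = 09:45 UTC.
1 February 2031 is a Saturday, so the first Monday is February 3 and the third is February 17.
1 September 2031 is a Monday, so the first Saturday is September 6 and the fourth is September 27.
At the standard offset (UTC+01:00), 09:45 UTC + 1h = 10:45 Varast Republic standard time.
Daylight saving runs 17 February – 27 September; the standard-time date in Varast Republic, 1 October 2031, is outside that window, so Varast Republic is on standard time at UTC+01:00.
09:45 UTC + 1h = 10:45 Varast Republic.

10:45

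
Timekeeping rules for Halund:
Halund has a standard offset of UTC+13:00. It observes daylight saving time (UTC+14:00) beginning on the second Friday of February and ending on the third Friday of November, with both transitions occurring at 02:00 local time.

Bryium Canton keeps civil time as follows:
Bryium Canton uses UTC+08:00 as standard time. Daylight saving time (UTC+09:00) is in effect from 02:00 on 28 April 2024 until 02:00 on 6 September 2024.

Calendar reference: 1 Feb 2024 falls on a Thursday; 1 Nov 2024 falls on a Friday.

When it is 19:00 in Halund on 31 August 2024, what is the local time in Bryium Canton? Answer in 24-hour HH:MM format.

14:00

1 February 2024 is a Thursday, so the first Friday is February 2 and the second is February 9.
1 November 2024 is a Friday, so the first Friday is November 1 and the third is November 15.
Daylight saving runs 9 February – 15 November; 31 August 2024 is inside that window, so Halund is at UTC+14:00.
19:00 Halund − 14h = 05:00 UTC.
At the standard offset (UTC+08:00), 05:00 UTC + 8h = 13:00 Bryium Canton standard time.
The standard-time date in Bryium Canton, 31 August 2024, lies within the daylight-saving period (28 April – 6 September), so Bryium Canton is on daylight time, UTC+09:00.
05:00 UTC + 9h = 14:00 Bryium Canton.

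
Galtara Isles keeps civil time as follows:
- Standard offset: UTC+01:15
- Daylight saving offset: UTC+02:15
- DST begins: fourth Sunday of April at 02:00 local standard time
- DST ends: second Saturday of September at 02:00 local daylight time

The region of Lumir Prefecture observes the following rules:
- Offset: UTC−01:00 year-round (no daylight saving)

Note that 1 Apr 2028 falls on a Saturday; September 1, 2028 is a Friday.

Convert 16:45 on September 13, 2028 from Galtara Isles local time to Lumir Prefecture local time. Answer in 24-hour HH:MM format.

1 April 2028 is a Saturday, so the first Sunday is April 2 and the fourth is April 23.
1 September 2028 is a Friday, so the first Saturday is September 2 and the second is September 9.
Daylight saving runs 23 April – 9 September; September 13, 2028 is outside that window, so Galtara Isles is on standard time at UTC+01:15.
16:45 Galtara Isles − 1h15m = 15:30 UTC.
Lumir Prefecture has no daylight saving, so its offset is UTC−01:00 year-round.
15:30 UTC − 1h = 14:30 Lumir Prefecture.

14:30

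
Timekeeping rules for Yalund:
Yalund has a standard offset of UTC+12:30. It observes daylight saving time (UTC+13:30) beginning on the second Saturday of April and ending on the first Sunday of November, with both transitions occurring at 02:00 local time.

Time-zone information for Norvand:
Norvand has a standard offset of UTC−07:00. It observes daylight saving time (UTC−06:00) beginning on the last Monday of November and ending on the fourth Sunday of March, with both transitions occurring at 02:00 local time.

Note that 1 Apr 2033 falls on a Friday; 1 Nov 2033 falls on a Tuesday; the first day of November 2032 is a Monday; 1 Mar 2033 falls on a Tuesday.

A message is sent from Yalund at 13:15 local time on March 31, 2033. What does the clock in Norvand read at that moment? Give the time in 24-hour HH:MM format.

17:45

1 April 2033 is a Friday, so the first Saturday is April 2 and the second is April 9.
1 November 2033 is a Tuesday, so the first Sunday is November 6.
March 31, 2033 does not fall between 9 April and 6 November, so daylight saving is not in effect and Yalund is at UTC+12:30.
13:15 Yalund − 12h30m = 00:45 UTC.
1 November 2032 is a Monday, so Mondays fall on 1, 8, 15, 22, 29; the last is November 29.
1 March 2033 is a Tuesday, so the first Sunday is March 6 and the fourth is March 27.
At the standard offset (UTC−07:00), 00:45 UTC − 7h = 17:45 Norvand standard time (rolling into the previous day, 30 March 2033).
Daylight saving runs 29 November 2032 – 27 March 2033; the standard-time date in Norvand, March 30, 2033, is outside that window, so Norvand is on standard time at UTC−07:00.
00:45 UTC − 7h = 17:45 Norvand (rolling into the previous day, 30 March 2033).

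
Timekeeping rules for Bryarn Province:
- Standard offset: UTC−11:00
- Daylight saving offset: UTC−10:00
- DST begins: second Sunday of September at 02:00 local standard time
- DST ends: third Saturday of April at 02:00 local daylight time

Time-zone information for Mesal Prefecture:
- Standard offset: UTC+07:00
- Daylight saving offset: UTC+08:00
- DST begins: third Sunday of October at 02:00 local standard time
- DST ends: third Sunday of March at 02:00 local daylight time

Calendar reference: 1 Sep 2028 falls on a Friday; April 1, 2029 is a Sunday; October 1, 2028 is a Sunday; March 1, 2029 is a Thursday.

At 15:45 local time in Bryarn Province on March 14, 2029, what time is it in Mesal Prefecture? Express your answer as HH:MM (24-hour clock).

1 September 2028 is a Friday, so the first Sunday is September 3 and the second is September 10.
1 April 2029 is a Sunday, so the first Saturday is April 7 and the third is April 21.
March 14, 2029 lies within the daylight-saving period (10 September 2028 – 21 April 2029), so Bryarn Province is on daylight time, UTC−10:00.
15:45 Bryarn Province + 10h = 01:45 UTC (rolling into the next day, 15 March 2029).
1 October 2028 is a Sunday, so the first Sunday is October 1 and the third is October 15.
1 March 2029 is a Thursday, so the first Sunday is March 4 and the third is March 18.
At the standard offset (UTC+07:00), 01:45 UTC + 7h = 08:45 Mesal Prefecture standard time.
Daylight saving runs 15 October 2028 – 18 March 2029; the standard-time date in Mesal Prefecture, March 15, 2029, is inside that window, so Mesal Prefecture is at UTC+08:00.
01:45 UTC + 8h = 09:45 Mesal Prefecture.

09:45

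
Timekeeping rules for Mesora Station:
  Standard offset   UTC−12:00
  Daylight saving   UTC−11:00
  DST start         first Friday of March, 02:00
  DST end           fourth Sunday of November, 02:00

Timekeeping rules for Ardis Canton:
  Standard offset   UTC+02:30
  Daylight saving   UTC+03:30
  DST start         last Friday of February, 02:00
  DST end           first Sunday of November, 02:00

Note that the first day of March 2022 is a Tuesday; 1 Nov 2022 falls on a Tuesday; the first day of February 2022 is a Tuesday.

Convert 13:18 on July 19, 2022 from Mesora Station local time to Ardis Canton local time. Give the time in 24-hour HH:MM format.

03:48

1 March 2022 is a Tuesday, so the first Friday is March 4.
1 November 2022 is a Tuesday, so the first Sunday is November 6 and the fourth is November 27.
Daylight saving runs 4 March – 27 November; July 19, 2022 is inside that window, so Mesora Station is at UTC−11:00.
13:18 Mesora Station + 11h = 00:18 UTC (rolling into the next day, 20 July 2022).
1 February 2022 is a Tuesday, so Fridays fall on 4, 11, 18, 25; the last is February 25.
1 November 2022 is a Tuesday, so the first Sunday is November 6.
At the standard offset (UTC+02:30), 00:18 UTC + 2h30m = 02:48 Ardis Canton standard time.
The standard-time date in Ardis Canton, July 20, 2022, lies within the daylight-saving period (25 February – 6 November), so Ardis Canton is on daylight time, UTC+03:30.
00:18 UTC + 3h30m = 03:48 Ardis Canton.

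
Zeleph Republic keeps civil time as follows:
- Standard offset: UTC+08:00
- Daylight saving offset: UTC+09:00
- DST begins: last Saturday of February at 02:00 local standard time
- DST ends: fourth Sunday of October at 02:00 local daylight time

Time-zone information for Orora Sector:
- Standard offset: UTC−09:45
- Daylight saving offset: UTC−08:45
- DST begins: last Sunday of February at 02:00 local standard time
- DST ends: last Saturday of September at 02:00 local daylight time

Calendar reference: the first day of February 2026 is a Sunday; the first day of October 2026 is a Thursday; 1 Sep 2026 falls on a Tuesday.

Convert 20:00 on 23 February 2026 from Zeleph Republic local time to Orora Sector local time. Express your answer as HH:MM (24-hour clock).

03:15

1 February 2026 is a Sunday, so Saturdays fall on 7, 14, 21, 28; the last is February 28.
1 October 2026 is a Thursday, so the first Sunday is October 4 and the fourth is October 25.
23 February 2026 does not fall between 28 February and 25 October, so daylight saving is not in effect and Zeleph Republic is at UTC+08:00.
20:00 Zeleph Republic − 8h = 12:00 UTC.
1 February 2026 is a Sunday, so Sundays fall on 1, 8, 15, 22; the last is February 22.
1 September 2026 is a Tuesday, so Saturdays fall on 5, 12, 19, 26; the last is September 26.
At the standard offset (UTC−09:45), 12:00 UTC − 9h45m = 02:15 Orora Sector standard time.
The standard-time date in Orora Sector, 23 February 2026, falls between 22 February and 26 September, so daylight saving is in effect and Orora Sector is at UTC−08:45.
12:00 UTC − 8h45m = 03:15 Orora Sector.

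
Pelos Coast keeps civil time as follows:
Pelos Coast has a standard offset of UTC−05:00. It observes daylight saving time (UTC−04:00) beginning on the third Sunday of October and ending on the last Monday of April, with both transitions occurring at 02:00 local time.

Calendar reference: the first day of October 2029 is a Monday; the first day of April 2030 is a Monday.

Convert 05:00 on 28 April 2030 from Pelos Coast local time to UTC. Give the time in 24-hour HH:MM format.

1 October 2029 is a Monday, so the first Sunday is October 7 and the third is October 21.
1 April 2030 is a Monday, so Mondays fall on 1, 8, 15, 22, 29; the last is April 29.
Daylight saving runs 21 October 2029 – 29 April 2030; 28 April 2030 is inside that window, so Pelos Coast is at UTC−04:00.
05:00 local + 4h = 09:00 UTC.

09:00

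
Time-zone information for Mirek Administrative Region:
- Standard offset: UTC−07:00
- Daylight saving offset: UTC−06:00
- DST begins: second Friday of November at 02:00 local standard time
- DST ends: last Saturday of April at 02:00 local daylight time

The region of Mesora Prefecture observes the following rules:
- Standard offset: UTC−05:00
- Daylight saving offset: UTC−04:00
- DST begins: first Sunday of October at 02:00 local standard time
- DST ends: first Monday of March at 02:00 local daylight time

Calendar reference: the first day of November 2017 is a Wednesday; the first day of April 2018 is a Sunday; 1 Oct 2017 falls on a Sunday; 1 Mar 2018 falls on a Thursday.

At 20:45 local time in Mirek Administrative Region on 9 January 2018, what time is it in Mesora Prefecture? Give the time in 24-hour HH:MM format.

1 November 2017 is a Wednesday, so the first Friday is November 3 and the second is November 10.
1 April 2018 is a Sunday, so Saturdays fall on 7, 14, 21, 28; the last is April 28.
Daylight saving runs 10 November 2017 – 28 April 2018; 9 January 2018 is inside that window, so Mirek Administrative Region is at UTC−06:00.
20:45 Mirek Administrative Region + 6h = 02:45 UTC (rolling into the next day, 10 January 2018).
1 October 2017 is a Sunday, so the first Sunday is October 1.
1 March 2018 is a Thursday, so the first Monday is March 5.
At the standard offset (UTC−05:00), 02:45 UTC − 5h = 21:45 Mesora Prefecture standard time (rolling into the previous day, 9 January 2018).
The standard-time date in Mesora Prefecture, 9 January 2018, falls between 1 October 2017 and 5 March 2018, so daylight saving is in effect and Mesora Prefecture is at UTC−04:00.
02:45 UTC − 4h = 22:45 Mesora Prefecture (rolling into the previous day, 9 January 2018).

22:45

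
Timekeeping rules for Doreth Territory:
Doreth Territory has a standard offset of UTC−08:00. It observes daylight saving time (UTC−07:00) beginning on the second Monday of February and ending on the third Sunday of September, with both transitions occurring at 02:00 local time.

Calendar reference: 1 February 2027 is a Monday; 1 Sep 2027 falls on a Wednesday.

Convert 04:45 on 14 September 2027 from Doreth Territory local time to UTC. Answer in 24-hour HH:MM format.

1 February 2027 is a Monday, so the first Monday is February 1 and the second is February 8.
1 September 2027 is a Wednesday, so the first Sunday is September 5 and the third is September 19.
Daylight saving runs 8 February – 19 September; 14 September 2027 is inside that window, so Doreth Territory is at UTC−07:00.
04:45 local + 7h = 11:45 UTC.

11:45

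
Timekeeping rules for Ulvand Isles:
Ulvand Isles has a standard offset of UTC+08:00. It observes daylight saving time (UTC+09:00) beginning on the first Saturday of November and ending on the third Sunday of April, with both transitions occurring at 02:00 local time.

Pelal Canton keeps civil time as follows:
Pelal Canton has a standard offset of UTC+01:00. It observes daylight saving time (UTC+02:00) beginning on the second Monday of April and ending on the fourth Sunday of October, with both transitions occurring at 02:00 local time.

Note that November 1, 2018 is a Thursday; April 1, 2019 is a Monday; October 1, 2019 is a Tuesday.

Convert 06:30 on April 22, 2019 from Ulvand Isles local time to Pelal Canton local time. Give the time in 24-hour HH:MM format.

1 November 2018 is a Thursday, so the first Saturday is November 3.
1 April 2019 is a Monday, so the first Sunday is April 7 and the third is April 21.
Daylight saving runs 3 November 2018 – 21 April 2019; April 22, 2019 is outside that window, so Ulvand Isles is on standard time at UTC+08:00.
06:30 Ulvand Isles − 8h = 22:30 UTC (rolling into the previous day, 21 April 2019).
1 April 2019 is a Monday, so the first Monday is April 1 and the second is April 8.
1 October 2019 is a Tuesday, so the first Sunday is October 6 and the fourth is October 27.
At the standard offset (UTC+01:00), 22:30 UTC + 1h = 23:30 Pelal Canton standard time.
The standard-time date in Pelal Canton, April 21, 2019, lies within the daylight-saving period (8 April – 27 October), so Pelal Canton is on daylight time, UTC+02:00.
22:30 UTC + 2h = 00:30 Pelal Canton (rolling into the next day, 22 April 2019).

00:30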